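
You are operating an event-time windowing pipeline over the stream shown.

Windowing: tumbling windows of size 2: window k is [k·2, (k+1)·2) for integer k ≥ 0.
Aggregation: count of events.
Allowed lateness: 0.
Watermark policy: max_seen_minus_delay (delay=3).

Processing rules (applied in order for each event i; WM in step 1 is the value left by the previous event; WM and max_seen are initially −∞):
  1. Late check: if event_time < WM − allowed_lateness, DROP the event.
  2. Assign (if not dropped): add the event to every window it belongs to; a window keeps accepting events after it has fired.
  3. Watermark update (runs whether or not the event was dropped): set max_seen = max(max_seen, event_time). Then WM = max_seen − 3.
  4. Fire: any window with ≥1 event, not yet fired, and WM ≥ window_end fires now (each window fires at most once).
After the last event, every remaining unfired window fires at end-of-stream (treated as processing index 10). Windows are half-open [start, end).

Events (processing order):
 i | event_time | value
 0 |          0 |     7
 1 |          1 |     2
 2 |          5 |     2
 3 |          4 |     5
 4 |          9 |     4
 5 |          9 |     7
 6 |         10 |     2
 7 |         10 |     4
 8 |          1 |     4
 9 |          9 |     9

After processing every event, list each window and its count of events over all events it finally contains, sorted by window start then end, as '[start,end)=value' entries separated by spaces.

[0,2)=2 [4,6)=2 [8,10)=3 [10,12)=2

i=0 t=0 v=7: → [0,2); WM=-3
i=1 t=1 v=2: → [0,2); WM=-2
i=2 t=5 v=2: → [4,6); WM=2; [0,2) fires=2
i=3 t=4 v=5: → [4,6); WM=2
i=4 t=9 v=4: → [8,10); WM=6; [4,6) fires=2
i=5 t=9 v=7: → [8,10); WM=6
i=6 t=10 v=2: → [10,12); WM=7
i=7 t=10 v=4: → [10,12); WM=7
i=8 t=1 v=4: DROP (t<7-0); WM=7
i=9 t=9 v=9: → [8,10); WM=7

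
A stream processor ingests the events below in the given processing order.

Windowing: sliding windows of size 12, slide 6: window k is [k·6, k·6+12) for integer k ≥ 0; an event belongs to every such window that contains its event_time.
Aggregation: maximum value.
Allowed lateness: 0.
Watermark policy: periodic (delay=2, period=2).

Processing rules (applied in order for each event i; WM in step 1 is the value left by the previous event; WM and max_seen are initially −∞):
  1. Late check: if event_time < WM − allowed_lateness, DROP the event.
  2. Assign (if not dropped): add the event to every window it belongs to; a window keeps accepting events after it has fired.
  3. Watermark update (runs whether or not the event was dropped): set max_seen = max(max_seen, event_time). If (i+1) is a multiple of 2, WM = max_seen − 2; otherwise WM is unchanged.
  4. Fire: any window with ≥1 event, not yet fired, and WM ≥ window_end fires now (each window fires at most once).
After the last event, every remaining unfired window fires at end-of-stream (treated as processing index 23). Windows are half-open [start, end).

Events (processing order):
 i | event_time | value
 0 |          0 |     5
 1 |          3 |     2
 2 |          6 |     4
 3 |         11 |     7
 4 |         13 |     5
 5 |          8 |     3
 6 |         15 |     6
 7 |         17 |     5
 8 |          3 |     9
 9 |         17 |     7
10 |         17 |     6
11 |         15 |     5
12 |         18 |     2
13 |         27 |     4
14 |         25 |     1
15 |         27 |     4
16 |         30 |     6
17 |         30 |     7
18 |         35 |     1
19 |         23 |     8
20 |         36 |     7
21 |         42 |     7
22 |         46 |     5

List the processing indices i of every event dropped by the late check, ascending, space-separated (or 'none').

5 8 19

i=0 t=0 v=5: → [0,12); WM=−∞
i=1 t=3 v=2: → [0,12); WM=1
i=2 t=6 v=4: → [6,18),[0,12); WM=1
i=3 t=11 v=7: → [6,18),[0,12); WM=9
i=4 t=13 v=5: → [12,24),[6,18); WM=9
i=5 t=8 v=3: DROP (t<9-0); WM=11
i=6 t=15 v=6: → [12,24),[6,18); WM=11
i=7 t=17 v=5: → [12,24),[6,18); WM=15; [0,12) fires=7
i=8 t=3 v=9: DROP (t<15-0); WM=15
i=9 t=17 v=7: → [12,24),[6,18); WM=15
i=10 t=17 v=6: → [12,24),[6,18); WM=15
i=11 t=15 v=5: → [12,24),[6,18); WM=15
i=12 t=18 v=2: → [18,30),[12,24); WM=15
i=13 t=27 v=4: → [24,36),[18,30); WM=25; [6,18) fires=7 [12,24) fires=7
i=14 t=25 v=1: → [24,36),[18,30); WM=25
i=15 t=27 v=4: → [24,36),[18,30); WM=25
i=16 t=30 v=6: → [30,42),[24,36); WM=25
i=17 t=30 v=7: → [30,42),[24,36); WM=28
i=18 t=35 v=1: → [30,42),[24,36); WM=28
i=19 t=23 v=8: DROP (t<28-0); WM=33; [18,30) fires=4
i=20 t=36 v=7: → [36,48),[30,42); WM=33
i=21 t=42 v=7: → [42,54),[36,48); WM=40; [24,36) fires=7
i=22 t=46 v=5: → [42,54),[36,48); WM=40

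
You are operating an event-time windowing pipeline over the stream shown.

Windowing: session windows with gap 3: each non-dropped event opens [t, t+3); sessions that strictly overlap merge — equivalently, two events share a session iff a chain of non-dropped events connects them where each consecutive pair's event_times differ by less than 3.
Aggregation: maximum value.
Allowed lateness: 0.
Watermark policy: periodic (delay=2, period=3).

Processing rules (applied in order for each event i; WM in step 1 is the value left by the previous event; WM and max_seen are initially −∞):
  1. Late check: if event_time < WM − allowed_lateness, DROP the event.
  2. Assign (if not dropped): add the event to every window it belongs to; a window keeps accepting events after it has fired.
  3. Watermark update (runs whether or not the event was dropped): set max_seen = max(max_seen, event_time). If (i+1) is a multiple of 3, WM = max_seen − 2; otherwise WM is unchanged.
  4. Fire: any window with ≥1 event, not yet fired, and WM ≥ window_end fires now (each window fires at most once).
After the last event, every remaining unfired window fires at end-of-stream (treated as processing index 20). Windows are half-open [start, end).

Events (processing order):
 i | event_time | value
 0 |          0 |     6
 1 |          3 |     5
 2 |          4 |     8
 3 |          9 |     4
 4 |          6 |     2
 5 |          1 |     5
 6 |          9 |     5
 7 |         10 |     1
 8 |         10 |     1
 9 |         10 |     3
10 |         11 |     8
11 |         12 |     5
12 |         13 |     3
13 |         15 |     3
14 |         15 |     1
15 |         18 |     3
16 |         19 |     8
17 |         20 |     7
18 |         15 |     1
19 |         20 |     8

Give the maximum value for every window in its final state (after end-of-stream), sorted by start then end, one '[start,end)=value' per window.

i=0 t=0 v=6: → [0,3); WM=−∞
i=1 t=3 v=5: → [3,6); WM=−∞
i=2 t=4 v=8: → [3,7); WM=2
i=3 t=9 v=4: → [9,12); WM=2
i=4 t=6 v=2: → [3,9); WM=2
i=5 t=1 v=5: DROP (t<2-0); WM=7
i=6 t=9 v=5: → [9,12); WM=7
i=7 t=10 v=1: → [9,13); WM=7
i=8 t=10 v=1: → [9,13); WM=8
i=9 t=10 v=3: → [9,13); WM=8
i=10 t=11 v=8: → [9,14); WM=8
i=11 t=12 v=5: → [9,15); WM=10
i=12 t=13 v=3: → [9,16); WM=10
i=13 t=15 v=3: → [9,18); WM=10
i=14 t=15 v=1: → [9,18); WM=13
i=15 t=18 v=3: → [18,21); WM=13
i=16 t=19 v=8: → [18,22); WM=13
i=17 t=20 v=7: → [18,23); WM=18
i=18 t=15 v=1: DROP (t<18-0); WM=18
i=19 t=20 v=8: → [18,23); WM=18

[0,3)=6 [3,9)=8 [9,18)=8 [18,23)=8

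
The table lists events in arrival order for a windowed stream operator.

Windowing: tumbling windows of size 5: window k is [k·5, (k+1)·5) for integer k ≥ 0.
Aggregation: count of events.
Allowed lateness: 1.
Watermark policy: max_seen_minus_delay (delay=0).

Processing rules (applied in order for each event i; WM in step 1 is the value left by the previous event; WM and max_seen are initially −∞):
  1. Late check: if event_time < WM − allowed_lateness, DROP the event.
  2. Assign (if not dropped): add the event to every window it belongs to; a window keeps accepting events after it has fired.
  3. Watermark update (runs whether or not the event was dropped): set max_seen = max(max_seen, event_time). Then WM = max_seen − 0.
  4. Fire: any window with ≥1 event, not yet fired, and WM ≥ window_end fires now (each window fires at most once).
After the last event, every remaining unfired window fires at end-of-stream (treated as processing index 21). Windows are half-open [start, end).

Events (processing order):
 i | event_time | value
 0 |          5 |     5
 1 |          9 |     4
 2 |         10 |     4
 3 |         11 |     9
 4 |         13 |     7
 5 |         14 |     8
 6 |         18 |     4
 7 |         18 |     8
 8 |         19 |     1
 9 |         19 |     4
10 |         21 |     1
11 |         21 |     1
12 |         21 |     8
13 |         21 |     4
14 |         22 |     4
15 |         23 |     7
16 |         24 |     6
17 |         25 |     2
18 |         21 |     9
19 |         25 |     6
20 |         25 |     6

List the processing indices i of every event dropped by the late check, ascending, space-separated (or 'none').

i=0 t=5 v=5: → [5,10); WM=5
i=1 t=9 v=4: → [5,10); WM=9
i=2 t=10 v=4: → [10,15); WM=10; [5,10) fires=2
i=3 t=11 v=9: → [10,15); WM=11
i=4 t=13 v=7: → [10,15); WM=13
i=5 t=14 v=8: → [10,15); WM=14
i=6 t=18 v=4: → [15,20); WM=18; [10,15) fires=4
i=7 t=18 v=8: → [15,20); WM=18
i=8 t=19 v=1: → [15,20); WM=19
i=9 t=19 v=4: → [15,20); WM=19
i=10 t=21 v=1: → [20,25); WM=21; [15,20) fires=4
i=11 t=21 v=1: → [20,25); WM=21
i=12 t=21 v=8: → [20,25); WM=21
i=13 t=21 v=4: → [20,25); WM=21
i=14 t=22 v=4: → [20,25); WM=22
i=15 t=23 v=7: → [20,25); WM=23
i=16 t=24 v=6: → [20,25); WM=24
i=17 t=25 v=2: → [25,30); WM=25; [20,25) fires=7
i=18 t=21 v=9: DROP (t<25-1); WM=25
i=19 t=25 v=6: → [25,30); WM=25
i=20 t=25 v=6: → [25,30); WM=25

18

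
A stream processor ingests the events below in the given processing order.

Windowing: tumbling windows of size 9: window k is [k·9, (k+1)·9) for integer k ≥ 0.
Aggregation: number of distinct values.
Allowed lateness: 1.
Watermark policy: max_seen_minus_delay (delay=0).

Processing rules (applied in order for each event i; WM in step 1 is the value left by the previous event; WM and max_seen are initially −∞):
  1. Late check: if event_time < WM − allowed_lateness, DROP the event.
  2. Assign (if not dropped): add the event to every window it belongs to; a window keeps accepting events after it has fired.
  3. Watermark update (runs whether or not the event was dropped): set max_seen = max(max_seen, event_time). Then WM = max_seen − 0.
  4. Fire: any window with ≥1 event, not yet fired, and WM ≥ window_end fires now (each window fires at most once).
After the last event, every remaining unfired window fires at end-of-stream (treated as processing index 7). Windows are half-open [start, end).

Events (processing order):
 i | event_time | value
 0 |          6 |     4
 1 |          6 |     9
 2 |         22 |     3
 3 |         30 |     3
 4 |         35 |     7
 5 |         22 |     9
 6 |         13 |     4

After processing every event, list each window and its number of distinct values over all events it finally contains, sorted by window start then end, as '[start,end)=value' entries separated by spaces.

[0,9)=2 [18,27)=1 [27,36)=2

i=0 t=6 v=4: → [0,9); WM=6
i=1 t=6 v=9: → [0,9); WM=6
i=2 t=22 v=3: → [18,27); WM=22; [0,9) fires=2
i=3 t=30 v=3: → [27,36); WM=30; [18,27) fires=1
i=4 t=35 v=7: → [27,36); WM=35
i=5 t=22 v=9: DROP (t<35-1); WM=35
i=6 t=13 v=4: DROP (t<35-1); WM=35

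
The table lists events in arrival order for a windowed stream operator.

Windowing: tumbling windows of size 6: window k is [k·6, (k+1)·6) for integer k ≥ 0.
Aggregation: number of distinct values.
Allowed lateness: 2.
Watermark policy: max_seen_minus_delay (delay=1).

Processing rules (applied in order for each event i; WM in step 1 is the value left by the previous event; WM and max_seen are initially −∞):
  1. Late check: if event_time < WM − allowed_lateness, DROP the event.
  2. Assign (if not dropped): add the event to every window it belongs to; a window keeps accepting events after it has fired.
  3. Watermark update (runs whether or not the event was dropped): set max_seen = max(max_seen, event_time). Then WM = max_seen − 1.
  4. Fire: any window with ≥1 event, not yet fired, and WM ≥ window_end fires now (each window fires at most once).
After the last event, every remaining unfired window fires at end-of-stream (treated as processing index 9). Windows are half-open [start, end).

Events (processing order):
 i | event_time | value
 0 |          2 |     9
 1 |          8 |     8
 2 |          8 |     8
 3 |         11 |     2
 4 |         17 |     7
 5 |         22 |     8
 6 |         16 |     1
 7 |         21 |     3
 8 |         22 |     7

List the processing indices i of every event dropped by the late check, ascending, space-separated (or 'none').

i=0 t=2 v=9: → [0,6); WM=1
i=1 t=8 v=8: → [6,12); WM=7; [0,6) fires=1
i=2 t=8 v=8: → [6,12); WM=7
i=3 t=11 v=2: → [6,12); WM=10
i=4 t=17 v=7: → [12,18); WM=16; [6,12) fires=2
i=5 t=22 v=8: → [18,24); WM=21; [12,18) fires=1
i=6 t=16 v=1: DROP (t<21-2); WM=21
i=7 t=21 v=3: → [18,24); WM=21
i=8 t=22 v=7: → [18,24); WM=21

6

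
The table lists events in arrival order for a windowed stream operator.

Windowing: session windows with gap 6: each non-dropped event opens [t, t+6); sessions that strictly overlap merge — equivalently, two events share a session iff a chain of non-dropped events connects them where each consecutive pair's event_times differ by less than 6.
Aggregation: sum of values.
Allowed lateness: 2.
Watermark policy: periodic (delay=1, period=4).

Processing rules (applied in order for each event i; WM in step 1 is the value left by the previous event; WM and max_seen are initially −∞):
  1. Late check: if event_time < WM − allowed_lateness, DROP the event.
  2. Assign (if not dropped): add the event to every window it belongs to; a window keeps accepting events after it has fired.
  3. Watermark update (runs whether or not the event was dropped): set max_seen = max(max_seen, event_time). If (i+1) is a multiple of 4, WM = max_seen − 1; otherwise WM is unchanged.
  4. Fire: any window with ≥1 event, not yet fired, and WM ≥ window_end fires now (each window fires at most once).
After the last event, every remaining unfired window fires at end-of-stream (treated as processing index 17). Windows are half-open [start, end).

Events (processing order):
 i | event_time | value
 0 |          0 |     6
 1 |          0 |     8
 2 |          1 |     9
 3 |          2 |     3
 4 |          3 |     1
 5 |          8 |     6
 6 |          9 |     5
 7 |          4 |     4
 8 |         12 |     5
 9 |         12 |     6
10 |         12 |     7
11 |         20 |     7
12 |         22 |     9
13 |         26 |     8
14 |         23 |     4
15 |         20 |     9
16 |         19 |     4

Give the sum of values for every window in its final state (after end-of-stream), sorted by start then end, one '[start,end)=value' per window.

[0,18)=60 [20,32)=37

i=0 t=0 v=6: → [0,6); WM=−∞
i=1 t=0 v=8: → [0,6); WM=−∞
i=2 t=1 v=9: → [0,7); WM=−∞
i=3 t=2 v=3: → [0,8); WM=1
i=4 t=3 v=1: → [0,9); WM=1
i=5 t=8 v=6: → [0,14); WM=1
i=6 t=9 v=5: → [0,15); WM=1
i=7 t=4 v=4: → [0,15); WM=8
i=8 t=12 v=5: → [0,18); WM=8
i=9 t=12 v=6: → [0,18); WM=8
i=10 t=12 v=7: → [0,18); WM=8
i=11 t=20 v=7: → [20,26); WM=19
i=12 t=22 v=9: → [20,28); WM=19
i=13 t=26 v=8: → [20,32); WM=19
i=14 t=23 v=4: → [20,32); WM=19
i=15 t=20 v=9: → [20,32); WM=25
i=16 t=19 v=4: DROP (t<25-2); WM=25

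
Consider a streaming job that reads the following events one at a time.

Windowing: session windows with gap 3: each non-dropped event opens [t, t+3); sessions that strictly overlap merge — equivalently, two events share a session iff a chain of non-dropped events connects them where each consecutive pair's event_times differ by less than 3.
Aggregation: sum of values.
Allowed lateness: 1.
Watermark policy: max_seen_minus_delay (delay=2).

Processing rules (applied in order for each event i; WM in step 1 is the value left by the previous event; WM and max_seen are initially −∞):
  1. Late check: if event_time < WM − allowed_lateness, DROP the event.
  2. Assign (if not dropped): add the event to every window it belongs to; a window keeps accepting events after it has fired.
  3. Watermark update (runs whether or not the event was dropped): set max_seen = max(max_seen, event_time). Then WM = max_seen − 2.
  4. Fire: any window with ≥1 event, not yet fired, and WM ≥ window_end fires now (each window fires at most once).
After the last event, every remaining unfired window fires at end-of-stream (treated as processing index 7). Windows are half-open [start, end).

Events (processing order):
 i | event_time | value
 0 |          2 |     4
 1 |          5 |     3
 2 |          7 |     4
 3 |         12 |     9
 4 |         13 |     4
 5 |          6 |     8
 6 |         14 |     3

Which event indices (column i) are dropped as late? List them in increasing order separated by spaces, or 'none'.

5

i=0 t=2 v=4: → [2,5); WM=0
i=1 t=5 v=3: → [5,8); WM=3
i=2 t=7 v=4: → [5,10); WM=5
i=3 t=12 v=9: → [12,15); WM=10
i=4 t=13 v=4: → [12,16); WM=11
i=5 t=6 v=8: DROP (t<11-1); WM=11
i=6 t=14 v=3: → [12,17); WM=12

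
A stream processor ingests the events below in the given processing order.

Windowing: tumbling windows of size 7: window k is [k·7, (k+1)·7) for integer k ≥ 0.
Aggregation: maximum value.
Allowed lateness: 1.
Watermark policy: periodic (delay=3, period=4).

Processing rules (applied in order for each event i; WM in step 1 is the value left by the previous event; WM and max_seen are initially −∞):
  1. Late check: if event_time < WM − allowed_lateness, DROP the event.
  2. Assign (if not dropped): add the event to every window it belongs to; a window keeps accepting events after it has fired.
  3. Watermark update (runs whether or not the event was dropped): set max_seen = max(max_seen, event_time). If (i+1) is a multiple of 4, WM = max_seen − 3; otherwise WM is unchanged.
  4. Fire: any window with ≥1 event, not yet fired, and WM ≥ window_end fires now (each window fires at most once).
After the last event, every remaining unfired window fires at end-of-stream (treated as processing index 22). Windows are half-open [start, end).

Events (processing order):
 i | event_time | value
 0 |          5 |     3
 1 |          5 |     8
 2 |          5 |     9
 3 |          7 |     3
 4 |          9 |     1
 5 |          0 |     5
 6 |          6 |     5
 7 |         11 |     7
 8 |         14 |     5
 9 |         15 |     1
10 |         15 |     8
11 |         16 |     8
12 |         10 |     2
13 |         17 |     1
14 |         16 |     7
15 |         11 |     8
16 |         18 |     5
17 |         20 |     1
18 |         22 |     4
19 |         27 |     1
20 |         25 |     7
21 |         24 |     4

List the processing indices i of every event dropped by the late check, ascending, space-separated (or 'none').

i=0 t=5 v=3: → [0,7); WM=−∞
i=1 t=5 v=8: → [0,7); WM=−∞
i=2 t=5 v=9: → [0,7); WM=−∞
i=3 t=7 v=3: → [7,14); WM=4
i=4 t=9 v=1: → [7,14); WM=4
i=5 t=0 v=5: DROP (t<4-1); WM=4
i=6 t=6 v=5: → [0,7); WM=4
i=7 t=11 v=7: → [7,14); WM=8; [0,7) fires=9
i=8 t=14 v=5: → [14,21); WM=8
i=9 t=15 v=1: → [14,21); WM=8
i=10 t=15 v=8: → [14,21); WM=8
i=11 t=16 v=8: → [14,21); WM=13
i=12 t=10 v=2: DROP (t<13-1); WM=13
i=13 t=17 v=1: → [14,21); WM=13
i=14 t=16 v=7: → [14,21); WM=13
i=15 t=11 v=8: DROP (t<13-1); WM=14; [7,14) fires=7
i=16 t=18 v=5: → [14,21); WM=14
i=17 t=20 v=1: → [14,21); WM=14
i=18 t=22 v=4: → [21,28); WM=14
i=19 t=27 v=1: → [21,28); WM=24; [14,21) fires=8
i=20 t=25 v=7: → [21,28); WM=24
i=21 t=24 v=4: → [21,28); WM=24

5 12 15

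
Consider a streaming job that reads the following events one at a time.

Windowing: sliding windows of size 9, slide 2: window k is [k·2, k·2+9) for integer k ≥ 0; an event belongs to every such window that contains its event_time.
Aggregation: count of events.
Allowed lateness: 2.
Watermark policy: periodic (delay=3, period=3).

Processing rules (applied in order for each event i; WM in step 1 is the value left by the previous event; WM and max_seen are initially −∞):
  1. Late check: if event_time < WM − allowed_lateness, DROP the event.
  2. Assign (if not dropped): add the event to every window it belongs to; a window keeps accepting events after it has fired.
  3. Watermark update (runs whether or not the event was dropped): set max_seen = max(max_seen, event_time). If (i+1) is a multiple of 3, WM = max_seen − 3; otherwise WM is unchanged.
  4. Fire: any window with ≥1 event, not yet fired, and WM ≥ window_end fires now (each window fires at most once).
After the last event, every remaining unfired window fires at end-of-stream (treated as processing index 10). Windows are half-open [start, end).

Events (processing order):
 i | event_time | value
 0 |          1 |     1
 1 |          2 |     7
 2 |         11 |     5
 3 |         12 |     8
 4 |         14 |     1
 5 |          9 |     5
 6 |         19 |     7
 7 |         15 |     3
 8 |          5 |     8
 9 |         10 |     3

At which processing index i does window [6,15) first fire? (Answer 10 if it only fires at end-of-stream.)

8

i=0 t=1 v=1: → [0,9); WM=−∞
i=1 t=2 v=7: → [2,11),[0,9); WM=−∞
i=2 t=11 v=5: → [10,19),[8,17),[6,15),[4,13); WM=8
i=3 t=12 v=8: → [12,21),[10,19),[8,17),[6,15),[4,13); WM=8
i=4 t=14 v=1: → [14,23),[12,21),[10,19),[8,17),[6,15); WM=8
i=5 t=9 v=5: → [8,17),[6,15),[4,13),[2,11); WM=11; [0,9) fires=2 [2,11) fires=2
i=6 t=19 v=7: → [18,27),[16,25),[14,23),[12,21); WM=11
i=7 t=15 v=3: → [14,23),[12,21),[10,19),[8,17); WM=11
i=8 t=5 v=8: DROP (t<11-2); WM=16; [4,13) fires=3 [6,15) fires=4
i=9 t=10 v=3: DROP (t<16-2); WM=16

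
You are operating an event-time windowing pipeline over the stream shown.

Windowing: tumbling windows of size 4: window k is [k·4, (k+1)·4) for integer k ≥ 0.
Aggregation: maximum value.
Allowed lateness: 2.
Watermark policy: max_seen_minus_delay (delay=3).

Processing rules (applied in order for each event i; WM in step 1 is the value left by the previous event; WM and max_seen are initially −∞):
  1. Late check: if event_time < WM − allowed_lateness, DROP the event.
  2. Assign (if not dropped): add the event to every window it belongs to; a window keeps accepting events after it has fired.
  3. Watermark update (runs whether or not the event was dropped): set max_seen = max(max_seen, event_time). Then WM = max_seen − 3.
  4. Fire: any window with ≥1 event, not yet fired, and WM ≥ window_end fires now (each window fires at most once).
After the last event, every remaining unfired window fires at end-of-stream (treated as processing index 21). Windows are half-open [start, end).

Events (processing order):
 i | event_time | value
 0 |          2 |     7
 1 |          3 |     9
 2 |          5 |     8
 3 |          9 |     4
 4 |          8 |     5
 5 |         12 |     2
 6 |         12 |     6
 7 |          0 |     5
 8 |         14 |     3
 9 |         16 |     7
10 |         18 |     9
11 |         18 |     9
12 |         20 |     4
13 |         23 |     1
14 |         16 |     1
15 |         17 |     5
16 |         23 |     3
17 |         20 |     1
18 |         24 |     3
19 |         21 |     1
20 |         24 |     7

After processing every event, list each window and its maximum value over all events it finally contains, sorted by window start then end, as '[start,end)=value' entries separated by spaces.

[0,4)=9 [4,8)=8 [8,12)=5 [12,16)=6 [16,20)=9 [20,24)=4 [24,28)=7

i=0 t=2 v=7: → [0,4); WM=-1
i=1 t=3 v=9: → [0,4); WM=0
i=2 t=5 v=8: → [4,8); WM=2
i=3 t=9 v=4: → [8,12); WM=6; [0,4) fires=9
i=4 t=8 v=5: → [8,12); WM=6
i=5 t=12 v=2: → [12,16); WM=9; [4,8) fires=8
i=6 t=12 v=6: → [12,16); WM=9
i=7 t=0 v=5: DROP (t<9-2); WM=9
i=8 t=14 v=3: → [12,16); WM=11
i=9 t=16 v=7: → [16,20); WM=13; [8,12) fires=5
i=10 t=18 v=9: → [16,20); WM=15
i=11 t=18 v=9: → [16,20); WM=15
i=12 t=20 v=4: → [20,24); WM=17; [12,16) fires=6
i=13 t=23 v=1: → [20,24); WM=20; [16,20) fires=9
i=14 t=16 v=1: DROP (t<20-2); WM=20
i=15 t=17 v=5: DROP (t<20-2); WM=20
i=16 t=23 v=3: → [20,24); WM=20
i=17 t=20 v=1: → [20,24); WM=20
i=18 t=24 v=3: → [24,28); WM=21
i=19 t=21 v=1: → [20,24); WM=21
i=20 t=24 v=7: → [24,28); WM=21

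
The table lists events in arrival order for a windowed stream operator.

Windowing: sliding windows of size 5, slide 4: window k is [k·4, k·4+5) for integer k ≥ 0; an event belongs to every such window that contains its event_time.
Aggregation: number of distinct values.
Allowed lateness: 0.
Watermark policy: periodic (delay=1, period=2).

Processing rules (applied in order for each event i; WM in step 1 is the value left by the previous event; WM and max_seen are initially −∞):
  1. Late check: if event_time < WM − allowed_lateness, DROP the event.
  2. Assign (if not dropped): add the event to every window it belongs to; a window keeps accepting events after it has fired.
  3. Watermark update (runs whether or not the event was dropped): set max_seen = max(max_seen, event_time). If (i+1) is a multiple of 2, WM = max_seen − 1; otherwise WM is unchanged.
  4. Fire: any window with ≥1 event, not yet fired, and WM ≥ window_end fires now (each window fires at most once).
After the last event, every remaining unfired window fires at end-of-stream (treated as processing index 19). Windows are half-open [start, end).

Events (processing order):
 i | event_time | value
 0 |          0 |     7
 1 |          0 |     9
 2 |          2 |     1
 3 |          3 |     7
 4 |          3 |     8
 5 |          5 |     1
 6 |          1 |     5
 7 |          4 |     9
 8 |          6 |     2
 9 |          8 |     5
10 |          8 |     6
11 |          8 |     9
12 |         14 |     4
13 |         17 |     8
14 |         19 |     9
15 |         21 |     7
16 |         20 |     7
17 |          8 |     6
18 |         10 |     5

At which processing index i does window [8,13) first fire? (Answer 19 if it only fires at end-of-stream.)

13

i=0 t=0 v=7: → [0,5); WM=−∞
i=1 t=0 v=9: → [0,5); WM=-1
i=2 t=2 v=1: → [0,5); WM=-1
i=3 t=3 v=7: → [0,5); WM=2
i=4 t=3 v=8: → [0,5); WM=2
i=5 t=5 v=1: → [4,9); WM=4
i=6 t=1 v=5: DROP (t<4-0); WM=4
i=7 t=4 v=9: → [4,9),[0,5); WM=4
i=8 t=6 v=2: → [4,9); WM=4
i=9 t=8 v=5: → [8,13),[4,9); WM=7; [0,5) fires=4
i=10 t=8 v=6: → [8,13),[4,9); WM=7
i=11 t=8 v=9: → [8,13),[4,9); WM=7
i=12 t=14 v=4: → [12,17); WM=7
i=13 t=17 v=8: → [16,21); WM=16; [4,9) fires=5 [8,13) fires=3
i=14 t=19 v=9: → [16,21); WM=16
i=15 t=21 v=7: → [20,25); WM=20; [12,17) fires=1
i=16 t=20 v=7: → [20,25),[16,21); WM=20
i=17 t=8 v=6: DROP (t<20-0); WM=20
i=18 t=10 v=5: DROP (t<20-0); WM=20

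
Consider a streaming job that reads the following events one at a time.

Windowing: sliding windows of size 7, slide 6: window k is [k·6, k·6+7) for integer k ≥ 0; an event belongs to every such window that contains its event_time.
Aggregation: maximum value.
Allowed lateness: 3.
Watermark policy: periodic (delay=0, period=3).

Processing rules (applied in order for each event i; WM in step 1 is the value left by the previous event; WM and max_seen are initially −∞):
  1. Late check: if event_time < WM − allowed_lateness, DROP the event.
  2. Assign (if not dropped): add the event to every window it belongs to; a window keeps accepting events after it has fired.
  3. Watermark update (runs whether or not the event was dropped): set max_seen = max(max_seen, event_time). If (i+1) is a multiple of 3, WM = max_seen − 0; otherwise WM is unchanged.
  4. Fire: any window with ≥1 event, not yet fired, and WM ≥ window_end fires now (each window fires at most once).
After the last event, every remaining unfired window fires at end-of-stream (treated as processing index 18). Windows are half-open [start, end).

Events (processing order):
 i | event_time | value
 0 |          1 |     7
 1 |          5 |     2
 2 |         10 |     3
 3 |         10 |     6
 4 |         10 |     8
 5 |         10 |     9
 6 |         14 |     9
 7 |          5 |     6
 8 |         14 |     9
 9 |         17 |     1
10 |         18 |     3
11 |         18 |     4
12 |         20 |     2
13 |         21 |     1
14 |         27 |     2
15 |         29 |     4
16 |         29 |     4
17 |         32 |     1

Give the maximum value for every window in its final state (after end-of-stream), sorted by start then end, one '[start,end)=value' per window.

i=0 t=1 v=7: → [0,7); WM=−∞
i=1 t=5 v=2: → [0,7); WM=−∞
i=2 t=10 v=3: → [6,13); WM=10; [0,7) fires=7
i=3 t=10 v=6: → [6,13); WM=10
i=4 t=10 v=8: → [6,13); WM=10
i=5 t=10 v=9: → [6,13); WM=10
i=6 t=14 v=9: → [12,19); WM=10
i=7 t=5 v=6: DROP (t<10-3); WM=10
i=8 t=14 v=9: → [12,19); WM=14; [6,13) fires=9
i=9 t=17 v=1: → [12,19); WM=14
i=10 t=18 v=3: → [18,25),[12,19); WM=14
i=11 t=18 v=4: → [18,25),[12,19); WM=18
i=12 t=20 v=2: → [18,25); WM=18
i=13 t=21 v=1: → [18,25); WM=18
i=14 t=27 v=2: → [24,31); WM=27; [12,19) fires=9 [18,25) fires=4
i=15 t=29 v=4: → [24,31); WM=27
i=16 t=29 v=4: → [24,31); WM=27
i=17 t=32 v=1: → [30,37); WM=32; [24,31) fires=4

[0,7)=7 [6,13)=9 [12,19)=9 [18,25)=4 [24,31)=4 [30,37)=1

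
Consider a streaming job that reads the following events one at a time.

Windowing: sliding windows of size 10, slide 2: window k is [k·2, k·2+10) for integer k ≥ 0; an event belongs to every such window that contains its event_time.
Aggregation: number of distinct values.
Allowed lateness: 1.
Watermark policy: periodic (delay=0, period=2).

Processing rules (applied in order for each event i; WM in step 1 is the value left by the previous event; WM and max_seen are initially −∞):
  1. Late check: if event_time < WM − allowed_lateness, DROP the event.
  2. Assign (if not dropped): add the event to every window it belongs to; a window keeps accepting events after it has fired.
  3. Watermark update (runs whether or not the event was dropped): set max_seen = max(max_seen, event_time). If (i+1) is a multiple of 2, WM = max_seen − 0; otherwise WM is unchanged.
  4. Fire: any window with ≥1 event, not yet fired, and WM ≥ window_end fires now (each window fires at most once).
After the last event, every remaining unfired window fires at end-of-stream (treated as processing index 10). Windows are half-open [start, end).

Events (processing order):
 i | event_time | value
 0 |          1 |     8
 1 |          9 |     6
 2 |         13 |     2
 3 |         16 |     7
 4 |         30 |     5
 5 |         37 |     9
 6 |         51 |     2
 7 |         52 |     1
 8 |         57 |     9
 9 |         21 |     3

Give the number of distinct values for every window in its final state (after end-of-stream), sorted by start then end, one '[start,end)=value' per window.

i=0 t=1 v=8: → [0,10); WM=−∞
i=1 t=9 v=6: → [8,18),[6,16),[4,14),[2,12),[0,10); WM=9
i=2 t=13 v=2: → [12,22),[10,20),[8,18),[6,16),[4,14); WM=9
i=3 t=16 v=7: → [16,26),[14,24),[12,22),[10,20),[8,18); WM=16; [0,10) fires=2 [2,12) fires=1 [4,14) fires=2 [6,16) fires=2
i=4 t=30 v=5: → [30,40),[28,38),[26,36),[24,34),[22,32); WM=16
i=5 t=37 v=9: → [36,46),[34,44),[32,42),[30,40),[28,38); WM=37; [8,18) fires=3 [10,20) fires=2 [12,22) fires=2 [14,24) fires=1 [16,26) fires=1 [22,32) fires=1 [24,34) fires=1 [26,36) fires=1
i=6 t=51 v=2: → [50,60),[48,58),[46,56),[44,54),[42,52); WM=37
i=7 t=52 v=1: → [52,62),[50,60),[48,58),[46,56),[44,54); WM=52; [28,38) fires=2 [30,40) fires=2 [32,42) fires=1 [34,44) fires=1 [36,46) fires=1 [42,52) fires=1
i=8 t=57 v=9: → [56,66),[54,64),[52,62),[50,60),[48,58); WM=52
i=9 t=21 v=3: DROP (t<52-1); WM=57; [44,54) fires=2 [46,56) fires=2

[0,10)=2 [2,12)=1 [4,14)=2 [6,16)=2 [8,18)=3 [10,20)=2 [12,22)=2 [14,24)=1 [16,26)=1 [22,32)=1 [24,34)=1 [26,36)=1 [28,38)=2 [30,40)=2 [32,42)=1 [34,44)=1 [36,46)=1 [42,52)=1 [44,54)=2 [46,56)=2 [48,58)=3 [50,60)=3 [52,62)=2 [54,64)=1 [56,66)=1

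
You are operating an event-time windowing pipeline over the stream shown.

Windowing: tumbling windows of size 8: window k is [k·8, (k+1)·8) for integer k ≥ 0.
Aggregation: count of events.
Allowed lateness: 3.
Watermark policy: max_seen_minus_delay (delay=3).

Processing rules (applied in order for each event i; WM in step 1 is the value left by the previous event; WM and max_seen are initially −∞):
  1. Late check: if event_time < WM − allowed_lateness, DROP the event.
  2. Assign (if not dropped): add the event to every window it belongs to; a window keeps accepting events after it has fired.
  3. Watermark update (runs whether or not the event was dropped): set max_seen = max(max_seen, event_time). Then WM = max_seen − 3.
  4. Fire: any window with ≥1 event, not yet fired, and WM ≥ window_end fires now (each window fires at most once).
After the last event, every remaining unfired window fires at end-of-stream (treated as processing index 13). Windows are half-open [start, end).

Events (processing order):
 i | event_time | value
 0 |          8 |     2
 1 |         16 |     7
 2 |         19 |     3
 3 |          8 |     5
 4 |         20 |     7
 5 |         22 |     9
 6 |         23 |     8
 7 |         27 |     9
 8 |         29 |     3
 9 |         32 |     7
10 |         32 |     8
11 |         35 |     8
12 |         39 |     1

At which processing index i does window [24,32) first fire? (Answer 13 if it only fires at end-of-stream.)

i=0 t=8 v=2: → [8,16); WM=5
i=1 t=16 v=7: → [16,24); WM=13
i=2 t=19 v=3: → [16,24); WM=16; [8,16) fires=1
i=3 t=8 v=5: DROP (t<16-3); WM=16
i=4 t=20 v=7: → [16,24); WM=17
i=5 t=22 v=9: → [16,24); WM=19
i=6 t=23 v=8: → [16,24); WM=20
i=7 t=27 v=9: → [24,32); WM=24; [16,24) fires=5
i=8 t=29 v=3: → [24,32); WM=26
i=9 t=32 v=7: → [32,40); WM=29
i=10 t=32 v=8: → [32,40); WM=29
i=11 t=35 v=8: → [32,40); WM=32; [24,32) fires=2
i=12 t=39 v=1: → [32,40); WM=36

11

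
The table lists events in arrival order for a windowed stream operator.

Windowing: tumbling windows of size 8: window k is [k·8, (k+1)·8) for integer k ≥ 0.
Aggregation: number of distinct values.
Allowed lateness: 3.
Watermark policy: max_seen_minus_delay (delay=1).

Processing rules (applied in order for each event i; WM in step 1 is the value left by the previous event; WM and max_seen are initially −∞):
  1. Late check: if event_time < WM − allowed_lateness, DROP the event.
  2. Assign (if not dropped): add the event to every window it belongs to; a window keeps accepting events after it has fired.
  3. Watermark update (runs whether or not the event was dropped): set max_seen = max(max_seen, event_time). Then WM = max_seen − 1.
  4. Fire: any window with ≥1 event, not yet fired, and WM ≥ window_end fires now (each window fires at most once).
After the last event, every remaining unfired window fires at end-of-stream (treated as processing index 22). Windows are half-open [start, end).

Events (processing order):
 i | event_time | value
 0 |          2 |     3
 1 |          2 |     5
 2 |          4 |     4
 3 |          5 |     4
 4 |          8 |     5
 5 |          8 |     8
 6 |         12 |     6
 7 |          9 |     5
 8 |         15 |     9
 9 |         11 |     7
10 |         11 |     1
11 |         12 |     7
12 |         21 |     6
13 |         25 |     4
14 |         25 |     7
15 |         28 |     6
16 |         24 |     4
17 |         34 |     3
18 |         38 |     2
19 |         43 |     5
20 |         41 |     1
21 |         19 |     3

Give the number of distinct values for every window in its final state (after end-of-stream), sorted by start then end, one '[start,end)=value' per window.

[0,8)=3 [8,16)=6 [16,24)=1 [24,32)=3 [32,40)=2 [40,48)=2

i=0 t=2 v=3: → [0,8); WM=1
i=1 t=2 v=5: → [0,8); WM=1
i=2 t=4 v=4: → [0,8); WM=3
i=3 t=5 v=4: → [0,8); WM=4
i=4 t=8 v=5: → [8,16); WM=7
i=5 t=8 v=8: → [8,16); WM=7
i=6 t=12 v=6: → [8,16); WM=11; [0,8) fires=3
i=7 t=9 v=5: → [8,16); WM=11
i=8 t=15 v=9: → [8,16); WM=14
i=9 t=11 v=7: → [8,16); WM=14
i=10 t=11 v=1: → [8,16); WM=14
i=11 t=12 v=7: → [8,16); WM=14
i=12 t=21 v=6: → [16,24); WM=20; [8,16) fires=6
i=13 t=25 v=4: → [24,32); WM=24; [16,24) fires=1
i=14 t=25 v=7: → [24,32); WM=24
i=15 t=28 v=6: → [24,32); WM=27
i=16 t=24 v=4: → [24,32); WM=27
i=17 t=34 v=3: → [32,40); WM=33; [24,32) fires=3
i=18 t=38 v=2: → [32,40); WM=37
i=19 t=43 v=5: → [40,48); WM=42; [32,40) fires=2
i=20 t=41 v=1: → [40,48); WM=42
i=21 t=19 v=3: DROP (t<42-3); WM=42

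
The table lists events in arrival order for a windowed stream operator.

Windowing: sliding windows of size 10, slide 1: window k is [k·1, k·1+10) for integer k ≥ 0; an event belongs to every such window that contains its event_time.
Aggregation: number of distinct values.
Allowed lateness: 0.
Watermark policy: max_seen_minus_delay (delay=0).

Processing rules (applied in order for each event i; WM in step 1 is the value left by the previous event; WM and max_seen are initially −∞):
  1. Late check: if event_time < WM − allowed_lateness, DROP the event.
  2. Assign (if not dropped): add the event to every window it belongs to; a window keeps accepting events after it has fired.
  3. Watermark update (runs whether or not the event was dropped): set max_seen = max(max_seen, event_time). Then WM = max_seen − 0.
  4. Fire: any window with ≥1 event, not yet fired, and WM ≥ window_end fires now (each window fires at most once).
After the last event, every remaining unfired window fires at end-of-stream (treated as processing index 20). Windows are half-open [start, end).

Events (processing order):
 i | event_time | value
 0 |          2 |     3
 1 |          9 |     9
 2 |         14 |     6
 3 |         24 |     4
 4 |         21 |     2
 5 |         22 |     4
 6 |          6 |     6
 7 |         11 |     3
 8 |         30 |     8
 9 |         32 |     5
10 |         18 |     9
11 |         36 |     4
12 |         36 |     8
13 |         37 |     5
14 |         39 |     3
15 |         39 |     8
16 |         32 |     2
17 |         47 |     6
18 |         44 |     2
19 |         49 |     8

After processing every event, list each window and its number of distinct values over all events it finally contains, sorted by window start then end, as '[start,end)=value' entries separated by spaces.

[0,10)=2 [1,11)=2 [2,12)=2 [3,13)=1 [4,14)=1 [5,15)=2 [6,16)=2 [7,17)=2 [8,18)=2 [9,19)=2 [10,20)=1 [11,21)=1 [12,22)=1 [13,23)=1 [14,24)=1 [15,25)=1 [16,26)=1 [17,27)=1 [18,28)=1 [19,29)=1 [20,30)=1 [21,31)=2 [22,32)=2 [23,33)=3 [24,34)=3 [25,35)=2 [26,36)=2 [27,37)=3 [28,38)=3 [29,39)=3 [30,40)=4 [31,41)=4 [32,42)=4 [33,43)=4 [34,44)=4 [35,45)=4 [36,46)=4 [37,47)=3 [38,48)=3 [39,49)=3 [40,50)=2 [41,51)=2 [42,52)=2 [43,53)=2 [44,54)=2 [45,55)=2 [46,56)=2 [47,57)=2 [48,58)=1 [49,59)=1

i=0 t=2 v=3: → [2,12),[1,11),[0,10); WM=2
i=1 t=9 v=9: → [9,19),[8,18),[7,17),[6,16),[5,15),[4,14),[3,13),[2,12),[1,11),[0,10); WM=9
i=2 t=14 v=6: → [14,24),[13,23),[12,22),[11,21),[10,20),[9,19),[8,18),[7,17),[6,16),[5,15); WM=14; [0,10) fires=2 [1,11) fires=2 [2,12) fires=2 [3,13) fires=1 [4,14) fires=1
i=3 t=24 v=4: → [24,34),[23,33),[22,32),[21,31),[20,30),[19,29),[18,28),[17,27),[16,26),[15,25); WM=24; [5,15) fires=2 [6,16) fires=2 [7,17) fires=2 [8,18) fires=2 [9,19) fires=2 [10,20) fires=1 [11,21) fires=1 [12,22) fires=1 [13,23) fires=1 [14,24) fires=1
i=4 t=21 v=2: DROP (t<24-0); WM=24
i=5 t=22 v=4: DROP (t<24-0); WM=24
i=6 t=6 v=6: DROP (t<24-0); WM=24
i=7 t=11 v=3: DROP (t<24-0); WM=24
i=8 t=30 v=8: → [30,40),[29,39),[28,38),[27,37),[26,36),[25,35),[24,34),[23,33),[22,32),[21,31); WM=30; [15,25) fires=1 [16,26) fires=1 [17,27) fires=1 [18,28) fires=1 [19,29) fires=1 [20,30) fires=1
i=9 t=32 v=5: → [32,42),[31,41),[30,40),[29,39),[28,38),[27,37),[26,36),[25,35),[24,34),[23,33); WM=32; [21,31) fires=2 [22,32) fires=2
i=10 t=18 v=9: DROP (t<32-0); WM=32
i=11 t=36 v=4: → [36,46),[35,45),[34,44),[33,43),[32,42),[31,41),[30,40),[29,39),[28,38),[27,37); WM=36; [23,33) fires=3 [24,34) fires=3 [25,35) fires=2 [26,36) fires=2
i=12 t=36 v=8: → [36,46),[35,45),[34,44),[33,43),[32,42),[31,41),[30,40),[29,39),[28,38),[27,37); WM=36
i=13 t=37 v=5: → [37,47),[36,46),[35,45),[34,44),[33,43),[32,42),[31,41),[30,40),[29,39),[28,38); WM=37; [27,37) fires=3
i=14 t=39 v=3: → [39,49),[38,48),[37,47),[36,46),[35,45),[34,44),[33,43),[32,42),[31,41),[30,40); WM=39; [28,38) fires=3 [29,39) fires=3
i=15 t=39 v=8: → [39,49),[38,48),[37,47),[36,46),[35,45),[34,44),[33,43),[32,42),[31,41),[30,40); WM=39
i=16 t=32 v=2: DROP (t<39-0); WM=39
i=17 t=47 v=6: → [47,57),[46,56),[45,55),[44,54),[43,53),[42,52),[41,51),[40,50),[39,49),[38,48); WM=47; [30,40) fires=4 [31,41) fires=4 [32,42) fires=4 [33,43) fires=4 [34,44) fires=4 [35,45) fires=4 [36,46) fires=4 [37,47) fires=3
i=18 t=44 v=2: DROP (t<47-0); WM=47
i=19 t=49 v=8: → [49,59),[48,58),[47,57),[46,56),[45,55),[44,54),[43,53),[42,52),[41,51),[40,50); WM=49; [38,48) fires=3 [39,49) fires=3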